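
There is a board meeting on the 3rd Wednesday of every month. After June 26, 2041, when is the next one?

June 2041 starts on a Saturday; its first Wednesday is the 5th, so the 3rd Wednesday is the 19th — June 19, 2041.
That is not after June 26, 2041, so look at July 2041.
July 2041 starts on a Monday; its first Wednesday is the 3rd, so the 3rd Wednesday is the 17th — July 17, 2041.

July 17, 2041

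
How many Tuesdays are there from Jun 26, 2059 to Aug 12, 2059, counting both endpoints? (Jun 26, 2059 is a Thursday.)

7

Jun 26, 2059 is a Thursday; the first Tuesday on or after it is Jul 1, 2059 (5 days later).
From Jul 1, 2059 to Aug 12, 2059: 30 + 12 = 42 days (rest of Jul, Aug).
42 ÷ 7 = 6 full weeks with remainder 0, so 6 more Tuesdays after the first → 7.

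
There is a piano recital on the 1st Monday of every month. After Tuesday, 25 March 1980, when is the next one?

March 1980 starts on a Saturday, so its 1st Monday is 3 March 1980 (2 days in).
That is not after 25 March 1980, so look at April 1980.
April 1980 starts on a Tuesday, so its 1st Monday is 7 April 1980 (6 days in).

7 April 1980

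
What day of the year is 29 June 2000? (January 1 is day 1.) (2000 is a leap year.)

Days in months before June: 31 + 29 + 31 + 30 + 31 = 152.
Plus 29 days into June → day 181.

181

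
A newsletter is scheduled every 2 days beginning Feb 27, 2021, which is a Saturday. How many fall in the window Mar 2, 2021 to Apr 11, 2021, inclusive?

Occurrences land 2·i days after Feb 27, 2021 for i = 0, 1, 2, …
Mar 2, 2021 is 3 days after the start; 3 ÷ 2 = 1 remainder 1; since the remainder is 1, round up to i = 2. First occurrence in the window: #3 on Mar 3, 2021 (2×2 = 4 days in).
Apr 11, 2021 is 43 days after the start; 43 ÷ 2 = 21 remainder 1. Last occurrence in the window: #22 on Apr 10, 2021.
Occurrences #3 through #22: 20 in total.

20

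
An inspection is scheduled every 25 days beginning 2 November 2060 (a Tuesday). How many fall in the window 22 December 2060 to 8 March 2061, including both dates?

4

Occurrences land 25·i days after 2 November 2060 for i = 0, 1, 2, …
22 December 2060 is 50 days after the start; 50 ÷ 25 = 2 remainder 0. First occurrence in the window: #3 on 22 December 2060 (2×25 = 50 days in).
8 March 2061 is 126 days after the start; 126 ÷ 25 = 5 remainder 1. Last occurrence in the window: #6 on 7 March 2061.
Occurrences #3 through #6: 4 in total.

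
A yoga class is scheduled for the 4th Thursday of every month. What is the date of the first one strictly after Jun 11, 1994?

Jun 23, 1994

Jun 1994 starts on a Wednesday; its first Thursday is the 2nd, so the 4th Thursday is the 23rd — Jun 23, 1994.
Jun 23, 1994 is after Jun 11, 1994, so that is the next one.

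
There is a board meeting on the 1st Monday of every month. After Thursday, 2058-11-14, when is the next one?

2058-12-02

November 2058 starts on a Friday, so its 1st Monday is 2058-11-04 (3 days in).
That is not after 2058-11-14, so look at December 2058.
December 2058 starts on a Sunday, so its 1st Monday is 2058-12-02 (1 day in).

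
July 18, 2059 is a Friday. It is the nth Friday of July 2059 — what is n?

Day 18 falls in week ⌈18/7⌉ of the month.
Days 1–7 hold the 1st Friday, 8–14 the 2nd, 15–21 the 3rd, 22–28 the 4th, 29–31 the 5th.
18 is in the range for the 3rd.

3rd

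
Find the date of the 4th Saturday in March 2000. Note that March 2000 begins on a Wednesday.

25 March 2000

March 2000 begins on a Wednesday, so the first Saturday is March 4 (3 days later).
The 4th Saturday is 3 weeks later: 4 + 21 = 25.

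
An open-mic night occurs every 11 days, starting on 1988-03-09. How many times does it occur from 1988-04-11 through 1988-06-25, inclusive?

Occurrences land 11·i days after 1988-03-09 for i = 0, 1, 2, …
1988-04-11 is 33 days after the start; 33 ÷ 11 = 3 remainder 0. First occurrence in the window: #4 on 1988-04-11 (3×11 = 33 days in).
1988-06-25 is 108 days after the start; 108 ÷ 11 = 9 remainder 9. Last occurrence in the window: #10 on 1988-06-16.
Occurrences #4 through #10: 7 in total.

7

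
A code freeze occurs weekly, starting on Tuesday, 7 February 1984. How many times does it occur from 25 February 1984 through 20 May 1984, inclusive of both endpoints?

12

Occurrences land 7·i days after 7 February 1984 for i = 0, 1, 2, …
25 February 1984 is 18 days after the start; 18 ÷ 7 = 2 remainder 4; since the remainder is 4, round up to i = 3. First occurrence in the window: #4 on 28 February 1984 (3×7 = 21 days in).
20 May 1984 is 103 days after the start; 103 ÷ 7 = 14 remainder 5. Last occurrence in the window: #15 on 15 May 1984.
Occurrences #4 through #15: 12 in total.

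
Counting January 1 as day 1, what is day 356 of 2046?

22 December 2046

January has 31 days (356 − 31 = 325 remain).
February has 28 days (325 − 28 = 297 remain).
March has 31 days (297 − 31 = 266 remain).
April has 30 days (266 − 30 = 236 remain).
May has 31 days (236 − 31 = 205 remain).
June has 30 days (205 − 30 = 175 remain).
July has 31 days (175 − 31 = 144 remain).
August has 31 days (144 − 31 = 113 remain).
September has 30 days (113 − 30 = 83 remain).
October has 31 days (83 − 31 = 52 remain).
November has 30 days (52 − 30 = 22 remain).
22 into December → December 22.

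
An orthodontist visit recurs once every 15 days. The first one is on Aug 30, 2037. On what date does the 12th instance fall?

The 12th occurrence is 11 intervals after the first: 11 × 15 = 165 days after Aug 30, 2037.
Aug has 31 days — 1 day to the end of Aug leaves 164.
Sep has 30 days (134 left).
Oct has 31 days (103 left).
Nov has 30 days (73 left).
Dec has 31 days (42 left).
Jan has 31 days (11 left).
11 days into Feb → Feb 11, 2038.

Feb 11, 2038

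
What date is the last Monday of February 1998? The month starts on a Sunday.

February 1998 begins on a Sunday, so the first Monday is February 2 (1 day later).
February 1998 has 28 days. Adding weeks: 2, 9, 16, 23 — the last one ≤ 28 is the 23rd.

1998-02-23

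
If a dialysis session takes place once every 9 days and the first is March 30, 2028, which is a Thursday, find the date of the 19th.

September 8, 2028

The 19th occurrence is 18 intervals after the first: 18 × 9 = 162 days after March 30, 2028.
March has 31 days — 1 day to the end of March leaves 161.
April has 30 days (131 left).
May has 31 days (100 left).
June has 30 days (70 left).
July has 31 days (39 left).
August has 31 days (8 left).
8 days into September → September 8, 2028.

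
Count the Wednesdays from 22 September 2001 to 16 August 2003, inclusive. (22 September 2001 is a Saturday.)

22 September 2001 is a Saturday; the first Wednesday on or after it is 26 September 2001 (4 days later).
From 26 September 2001 to 16 August 2003: 96 + 365 + 228 = 689 days (rest of 2001, 2002, to 16 August 2003 in 2003).
689 ÷ 7 = 98 full weeks with remainder 3, so 98 more Wednesdays after the first → 99.

99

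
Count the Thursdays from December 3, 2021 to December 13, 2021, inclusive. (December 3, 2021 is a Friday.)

1

December 3, 2021 is a Friday; the first Thursday on or after it is December 9, 2021 (6 days later).
From December 9, 2021 to December 13, 2021 is 13 − 9 = 4 days.
4 ÷ 7 = 0 full weeks with remainder 4, so 0 more Thursdays after the first → 1.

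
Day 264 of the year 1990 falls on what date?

September 21, 1990

January has 31 days (264 − 31 = 233 remain).
February has 28 days (233 − 28 = 205 remain).
March has 31 days (205 − 31 = 174 remain).
April has 30 days (174 − 30 = 144 remain).
May has 31 days (144 − 31 = 113 remain).
June has 30 days (113 − 30 = 83 remain).
July has 31 days (83 − 31 = 52 remain).
August has 31 days (52 − 31 = 21 remain).
21 into September → September 21.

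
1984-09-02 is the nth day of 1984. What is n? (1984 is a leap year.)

Days in months before September: 31 + 29 + 31 + 30 + 31 + 30 + 31 + 31 = 244.
Plus 2 days into September → day 246.

246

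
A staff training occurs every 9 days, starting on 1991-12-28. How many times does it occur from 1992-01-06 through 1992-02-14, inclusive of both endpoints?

5

Occurrences land 9·i days after 1991-12-28 for i = 0, 1, 2, …
1992-01-06 is 9 days after the start; 9 ÷ 9 = 1 remainder 0. First occurrence in the window: #2 on 1992-01-06 (1×9 = 9 days in).
1992-02-14 is 48 days after the start; 48 ÷ 9 = 5 remainder 3. Last occurrence in the window: #6 on 1992-02-11.
Occurrences #2 through #6: 5 in total.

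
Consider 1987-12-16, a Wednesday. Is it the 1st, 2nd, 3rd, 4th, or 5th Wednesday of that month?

3rd

Day 16 falls in week ⌈16/7⌉ of the month.
Days 1–7 hold the 1st Wednesday, 8–14 the 2nd, 15–21 the 3rd, 22–28 the 4th, 29–31 the 5th.
16 is in the range for the 3rd.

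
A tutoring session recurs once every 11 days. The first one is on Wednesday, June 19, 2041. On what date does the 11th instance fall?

October 7, 2041

The 11th occurrence is 10 intervals after the first: 10 × 11 = 110 days after June 19, 2041.
June has 30 days — 11 days to the end of June leaves 99.
July has 31 days (68 left).
August has 31 days (37 left).
September has 30 days (7 left).
7 days into October → October 7, 2041.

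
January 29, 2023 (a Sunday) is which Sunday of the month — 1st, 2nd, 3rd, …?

Day 29 falls in week ⌈29/7⌉ of the month.
Days 1–7 hold the 1st Sunday, 8–14 the 2nd, 15–21 the 3rd, 22–28 the 4th, 29–31 the 5th.
29 is in the range for the 5th.

5th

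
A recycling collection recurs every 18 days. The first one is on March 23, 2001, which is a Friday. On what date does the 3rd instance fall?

April 28, 2001

The 3rd occurrence is 2 intervals after the first: 2 × 18 = 36 days after March 23, 2001.
March has 31 days — 8 days to the end of March leaves 28.
28 days into April → April 28, 2001.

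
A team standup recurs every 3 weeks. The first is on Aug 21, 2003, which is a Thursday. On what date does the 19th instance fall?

Sep 2, 2004

The 19th occurrence is 18 intervals after the first: 18 × 21 = 378 days after Aug 21, 2003.
Aug has 31 days — 10 days to the end of Aug leaves 368.
Sep has 30 days (338 left).
Oct has 31 days (307 left).
Nov has 30 days (277 left).
Dec has 31 days (246 left).
Jan has 31 days (215 left).
Feb has 29 days (186 left).
Mar has 31 days (155 left).
Apr has 30 days (125 left).
May has 31 days (94 left).
Jun has 30 days (64 left).
Jul has 31 days (33 left).
Aug has 31 days (2 left).
2 days into Sep → Sep 2, 2004.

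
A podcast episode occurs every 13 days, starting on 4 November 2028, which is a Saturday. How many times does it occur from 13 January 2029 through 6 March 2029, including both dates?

Occurrences land 13·i days after 4 November 2028 for i = 0, 1, 2, …
13 January 2029 is 70 days after the start; 70 ÷ 13 = 5 remainder 5; since the remainder is 5, round up to i = 6. First occurrence in the window: #7 on 21 January 2029 (6×13 = 78 days in).
6 March 2029 is 122 days after the start; 122 ÷ 13 = 9 remainder 5. Last occurrence in the window: #10 on 1 March 2029.
Occurrences #7 through #10: 4 in total.

4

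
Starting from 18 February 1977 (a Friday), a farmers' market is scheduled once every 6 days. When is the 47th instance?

The 47th occurrence is 46 intervals after the first: 46 × 6 = 276 days after 18 February 1977.
February has 28 days — 10 days to the end of February leaves 266.
March has 31 days (235 left).
April has 30 days (205 left).
May has 31 days (174 left).
June has 30 days (144 left).
July has 31 days (113 left).
August has 31 days (82 left).
September has 30 days (52 left).
October has 31 days (21 left).
21 days into November → 21 November 1977.

21 November 1977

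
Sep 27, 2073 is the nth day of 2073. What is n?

Days in months before Sep: 31 + 28 + 31 + 30 + 31 + 30 + 31 + 31 = 243.
Plus 27 days into Sep → day 270.

270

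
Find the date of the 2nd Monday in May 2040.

May 14, 2040

The first Monday of May 2040 is May 7.
The 2nd Monday is 1 weeks later: 7 + 7 = 14.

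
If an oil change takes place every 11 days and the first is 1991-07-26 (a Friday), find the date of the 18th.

1992-01-29

The 18th occurrence is 17 intervals after the first: 17 × 11 = 187 days after 1991-07-26.
July has 31 days — 5 days to the end of July leaves 182.
August has 31 days (151 left).
September has 30 days (121 left).
October has 31 days (90 left).
November has 30 days (60 left).
December has 31 days (29 left).
29 days into January → 1992-01-29.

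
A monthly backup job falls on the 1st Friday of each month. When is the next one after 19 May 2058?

7 June 2058

May 2058 starts on a Wednesday, so its 1st Friday is 3 May 2058 (2 days in).
That is not after 19 May 2058, so look at June 2058.
June 2058 starts on a Saturday, so its 1st Friday is 7 June 2058 (6 days in).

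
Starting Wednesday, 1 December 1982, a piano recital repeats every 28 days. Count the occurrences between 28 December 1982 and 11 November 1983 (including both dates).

12

Occurrences land 28·i days after 1 December 1982 for i = 0, 1, 2, …
28 December 1982 is 27 days after the start; 27 ÷ 28 = 0 remainder 27; since the remainder is 27, round up to i = 1. First occurrence in the window: #2 on 29 December 1982 (1×28 = 28 days in).
11 November 1983 is 345 days after the start; 345 ÷ 28 = 12 remainder 9. Last occurrence in the window: #13 on 2 November 1983.
Occurrences #2 through #13: 12 in total.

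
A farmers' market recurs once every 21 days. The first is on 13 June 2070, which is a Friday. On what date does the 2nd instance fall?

The 2nd occurrence is 1 interval after the first: 1 × 21 = 21 days after 13 June 2070.
June has 30 days — 17 days to the end of June leaves 4.
4 days into July → 4 July 2070.

4 July 2070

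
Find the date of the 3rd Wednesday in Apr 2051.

Apr 19, 2051

Apr 2051 begins on a Saturday, so the first Wednesday is Apr 5 (4 days later).
The 3rd Wednesday is 2 weeks later: 5 + 14 = 19.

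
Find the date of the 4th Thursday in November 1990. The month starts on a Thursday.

22 November 1990

November 1990 begins on a Thursday, so the first Thursday is November 1.
The 4th Thursday is 3 weeks later: 1 + 21 = 22.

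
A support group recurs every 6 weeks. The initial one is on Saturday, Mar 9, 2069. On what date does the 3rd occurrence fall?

The 3rd occurrence is 2 intervals after the first: 2 × 42 = 84 days after Mar 9, 2069.
Mar has 31 days — 22 days to the end of Mar leaves 62.
Apr has 30 days (32 left).
May has 31 days (1 left).
1 day into Jun → Jun 1, 2069.

Jun 1, 2069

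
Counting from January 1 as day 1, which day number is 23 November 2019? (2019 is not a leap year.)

Days in months before November: 31 + 28 + 31 + 30 + 31 + 30 + 31 + 31 + 30 + 31 = 304.
Plus 23 days into November → day 327.

327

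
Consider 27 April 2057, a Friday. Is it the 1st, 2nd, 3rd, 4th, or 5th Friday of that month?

Day 27 falls in week ⌈27/7⌉ of the month.
Days 1–7 hold the 1st Friday, 8–14 the 2nd, 15–21 the 3rd, 22–28 the 4th, 29–31 the 5th.
27 is in the range for the 4th.

4th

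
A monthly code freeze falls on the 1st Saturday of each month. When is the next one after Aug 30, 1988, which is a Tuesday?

Aug 1988 starts on a Monday, so its 1st Saturday is Aug 6, 1988 (5 days in).
That is not after Aug 30, 1988, so look at Sep 1988.
Sep 1988 starts on a Thursday, so its 1st Saturday is Sep 3, 1988 (2 days in).

Sep 3, 1988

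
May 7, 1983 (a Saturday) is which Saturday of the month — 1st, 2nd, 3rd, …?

Day 7 falls in week ⌈7/7⌉ of the month.
Days 1–7 hold the 1st Saturday, 8–14 the 2nd, 15–21 the 3rd, 22–28 the 4th, 29–31 the 5th.
7 is in the range for the 1st.

1st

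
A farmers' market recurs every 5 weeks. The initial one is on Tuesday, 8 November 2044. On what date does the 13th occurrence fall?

2 January 2046

The 13th occurrence is 12 intervals after the first: 12 × 35 = 420 days after 8 November 2044.
November has 30 days — 22 days to the end of November leaves 398.
December has 31 days (367 left).
January has 31 days (336 left).
February has 28 days (308 left).
March has 31 days (277 left).
April has 30 days (247 left).
May has 31 days (216 left).
June has 30 days (186 left).
July has 31 days (155 left).
August has 31 days (124 left).
September has 30 days (94 left).
October has 31 days (63 left).
November has 30 days (33 left).
December has 31 days (2 left).
2 days into January → 2 January 2046.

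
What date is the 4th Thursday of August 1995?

24 August 1995

The first Thursday of August 1995 is August 3.
The 4th Thursday is 3 weeks later: 3 + 21 = 24.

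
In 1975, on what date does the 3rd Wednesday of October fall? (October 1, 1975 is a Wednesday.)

October 15, 1975

October 1975 begins on a Wednesday, so the first Wednesday is October 1.
The 3rd Wednesday is 2 weeks later: 1 + 14 = 15.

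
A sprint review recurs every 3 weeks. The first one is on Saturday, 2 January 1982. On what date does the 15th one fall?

23 October 1982

The 15th occurrence is 14 intervals after the first: 14 × 21 = 294 days after 2 January 1982.
January has 31 days — 29 days to the end of January leaves 265.
February has 28 days (237 left).
March has 31 days (206 left).
April has 30 days (176 left).
May has 31 days (145 left).
June has 30 days (115 left).
July has 31 days (84 left).
August has 31 days (53 left).
September has 30 days (23 left).
23 days into October → 23 October 1982.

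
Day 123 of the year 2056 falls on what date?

2 May 2056

January has 31 days (123 − 31 = 92 remain).
February has 29 days (92 − 29 = 63 remain).
March has 31 days (63 − 31 = 32 remain).
April has 30 days (32 − 30 = 2 remain).
2 into May → May 2.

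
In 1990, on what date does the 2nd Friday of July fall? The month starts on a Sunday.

July 1990 begins on a Sunday, so the first Friday is July 6 (5 days later).
The 2nd Friday is 1 weeks later: 6 + 7 = 13.

1990-07-13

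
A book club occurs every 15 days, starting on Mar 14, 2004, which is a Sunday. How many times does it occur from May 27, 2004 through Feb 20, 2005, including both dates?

Occurrences land 15·i days after Mar 14, 2004 for i = 0, 1, 2, …
May 27, 2004 is 74 days after the start; 74 ÷ 15 = 4 remainder 14; since the remainder is 14, round up to i = 5. First occurrence in the window: #6 on May 28, 2004 (5×15 = 75 days in).
Feb 20, 2005 is 343 days after the start; 343 ÷ 15 = 22 remainder 13. Last occurrence in the window: #23 on Feb 7, 2005.
Occurrences #6 through #23: 18 in total.

18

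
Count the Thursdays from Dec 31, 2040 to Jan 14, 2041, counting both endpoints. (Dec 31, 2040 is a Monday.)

Dec 31, 2040 is a Monday; the first Thursday on or after it is Jan 3, 2041 (3 days later).
From Jan 3, 2041 to Jan 14, 2041 is 14 − 3 = 11 days.
11 ÷ 7 = 1 full weeks with remainder 4, so 1 more Thursdays after the first → 2.

2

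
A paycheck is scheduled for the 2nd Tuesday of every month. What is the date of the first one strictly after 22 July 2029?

July 2029 starts on a Sunday; its first Tuesday is the 3rd, so the 2nd Tuesday is the 10th — 10 July 2029.
That is not after 22 July 2029, so look at August 2029.
August 2029 starts on a Wednesday; its first Tuesday is the 7th, so the 2nd Tuesday is the 14th — 14 August 2029.

14 August 2029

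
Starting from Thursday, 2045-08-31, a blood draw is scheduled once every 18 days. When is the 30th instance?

The 30th occurrence is 29 intervals after the first: 29 × 18 = 522 days after 2045-08-31.
August has 31 days — 0 days to the end of August leaves 522.
From end of August to end of 2045 is 122 days (400 left).
2046 has 365 days (35 left).
January has 31 days (4 left).
4 days into February → 2047-02-04.

2047-02-04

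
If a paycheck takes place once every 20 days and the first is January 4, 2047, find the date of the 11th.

July 23, 2047

The 11th occurrence is 10 intervals after the first: 10 × 20 = 200 days after January 4, 2047.
January has 31 days — 27 days to the end of January leaves 173.
February has 28 days (145 left).
March has 31 days (114 left).
April has 30 days (84 left).
May has 31 days (53 left).
June has 30 days (23 left).
23 days into July → July 23, 2047.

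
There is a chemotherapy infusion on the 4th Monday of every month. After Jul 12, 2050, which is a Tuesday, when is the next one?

Jul 25, 2050

Jul 2050 starts on a Friday; its first Monday is the 4th, so the 4th Monday is the 25th — Jul 25, 2050.
Jul 25, 2050 is after Jul 12, 2050, so that is the next one.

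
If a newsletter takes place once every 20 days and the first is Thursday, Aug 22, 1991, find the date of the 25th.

Dec 14, 1992

The 25th occurrence is 24 intervals after the first: 24 × 20 = 480 days after Aug 22, 1991.
Aug has 31 days — 9 days to the end of Aug leaves 471.
From end of Aug to end of 1991 is 122 days (349 left).
Jan has 31 days (318 left).
Feb has 29 days (289 left).
Mar has 31 days (258 left).
Apr has 30 days (228 left).
May has 31 days (197 left).
Jun has 30 days (167 left).
Jul has 31 days (136 left).
Aug has 31 days (105 left).
Sep has 30 days (75 left).
Oct has 31 days (44 left).
Nov has 30 days (14 left).
14 days into Dec → Dec 14, 1992.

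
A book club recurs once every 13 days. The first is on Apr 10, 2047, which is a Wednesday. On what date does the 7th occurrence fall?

Jun 27, 2047

The 7th occurrence is 6 intervals after the first: 6 × 13 = 78 days after Apr 10, 2047.
Apr has 30 days — 20 days to the end of Apr leaves 58.
May has 31 days (27 left).
27 days into Jun → Jun 27, 2047.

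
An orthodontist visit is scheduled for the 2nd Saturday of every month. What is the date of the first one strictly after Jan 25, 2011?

Jan 2011 starts on a Saturday; its first Saturday is the 1st, so the 2nd Saturday is the 8th — Jan 8, 2011.
That is not after Jan 25, 2011, so look at Feb 2011.
Feb 2011 starts on a Tuesday; its first Saturday is the 5th, so the 2nd Saturday is the 12th — Feb 12, 2011.

Feb 12, 2011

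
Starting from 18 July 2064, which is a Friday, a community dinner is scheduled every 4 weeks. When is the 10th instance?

27 March 2065

The 10th occurrence is 9 intervals after the first: 9 × 28 = 252 days after 18 July 2064.
July has 31 days — 13 days to the end of July leaves 239.
August has 31 days (208 left).
September has 30 days (178 left).
October has 31 days (147 left).
November has 30 days (117 left).
December has 31 days (86 left).
January has 31 days (55 left).
February has 28 days (27 left).
27 days into March → 27 March 2065.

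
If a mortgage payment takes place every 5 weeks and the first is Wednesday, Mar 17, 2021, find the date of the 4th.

The 4th occurrence is 3 intervals after the first: 3 × 35 = 105 days after Mar 17, 2021.
Mar has 31 days — 14 days to the end of Mar leaves 91.
Apr has 30 days (61 left).
May has 31 days (30 left).
30 days into Jun → Jun 30, 2021.

Jun 30, 2021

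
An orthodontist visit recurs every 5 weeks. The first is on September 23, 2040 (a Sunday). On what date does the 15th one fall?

The 15th occurrence is 14 intervals after the first: 14 × 35 = 490 days after September 23, 2040.
September has 30 days — 7 days to the end of September leaves 483.
From end of September to end of 2040 is 92 days (391 left).
2041 has 365 days (26 left).
26 days into January → January 26, 2042.

January 26, 2042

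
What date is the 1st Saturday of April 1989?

1989-04-01

April 1989 begins on a Saturday, so the first Saturday is April 1.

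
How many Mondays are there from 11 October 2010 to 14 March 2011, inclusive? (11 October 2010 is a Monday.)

23

11 October 2010 is a Monday; the first Monday on or after it is 11 October 2010.
From 11 October 2010 to 14 March 2011: 20 + 30 + 31 + 31 + 28 + 14 = 154 days (rest of October, November, December, January, February, March).
154 ÷ 7 = 22 full weeks with remainder 0, so 22 more Mondays after the first → 23.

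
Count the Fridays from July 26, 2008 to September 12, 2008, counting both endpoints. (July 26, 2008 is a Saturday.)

July 26, 2008 is a Saturday; the first Friday on or after it is August 1, 2008 (6 days later).
From August 1, 2008 to September 12, 2008: 30 + 12 = 42 days (rest of August, September).
42 ÷ 7 = 6 full weeks with remainder 0, so 6 more Fridays after the first → 7.

7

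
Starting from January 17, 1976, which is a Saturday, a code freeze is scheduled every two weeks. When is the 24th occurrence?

December 4, 1976

The 24th occurrence is 23 intervals after the first: 23 × 14 = 322 days after January 17, 1976.
January has 31 days — 14 days to the end of January leaves 308.
February has 29 days (279 left).
March has 31 days (248 left).
April has 30 days (218 left).
May has 31 days (187 left).
June has 30 days (157 left).
July has 31 days (126 left).
August has 31 days (95 left).
September has 30 days (65 left).
October has 31 days (34 left).
November has 30 days (4 left).
4 days into December → December 4, 1976.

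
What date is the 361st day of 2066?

January has 31 days (361 − 31 = 330 remain).
February has 28 days (330 − 28 = 302 remain).
March has 31 days (302 − 31 = 271 remain).
April has 30 days (271 − 30 = 241 remain).
May has 31 days (241 − 31 = 210 remain).
June has 30 days (210 − 30 = 180 remain).
July has 31 days (180 − 31 = 149 remain).
August has 31 days (149 − 31 = 118 remain).
September has 30 days (118 − 30 = 88 remain).
October has 31 days (88 − 31 = 57 remain).
November has 30 days (57 − 30 = 27 remain).
27 into December → December 27.

December 27, 2066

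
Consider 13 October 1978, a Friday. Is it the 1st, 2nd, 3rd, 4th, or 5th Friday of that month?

2nd

Day 13 falls in week ⌈13/7⌉ of the month.
Days 1–7 hold the 1st Friday, 8–14 the 2nd, 15–21 the 3rd, 22–28 the 4th, 29–31 the 5th.
13 is in the range for the 2nd.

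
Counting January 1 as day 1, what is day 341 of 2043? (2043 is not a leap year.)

January has 31 days (341 − 31 = 310 remain).
February has 28 days (310 − 28 = 282 remain).
March has 31 days (282 − 31 = 251 remain).
April has 30 days (251 − 30 = 221 remain).
May has 31 days (221 − 31 = 190 remain).
June has 30 days (190 − 30 = 160 remain).
July has 31 days (160 − 31 = 129 remain).
August has 31 days (129 − 31 = 98 remain).
September has 30 days (98 − 30 = 68 remain).
October has 31 days (68 − 31 = 37 remain).
November has 30 days (37 − 30 = 7 remain).
7 into December → December 7.

December 7, 2043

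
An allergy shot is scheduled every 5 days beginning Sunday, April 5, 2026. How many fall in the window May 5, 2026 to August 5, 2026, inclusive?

Occurrences land 5·i days after April 5, 2026 for i = 0, 1, 2, …
May 5, 2026 is 30 days after the start; 30 ÷ 5 = 6 remainder 0. First occurrence in the window: #7 on May 5, 2026 (6×5 = 30 days in).
August 5, 2026 is 122 days after the start; 122 ÷ 5 = 24 remainder 2. Last occurrence in the window: #25 on August 3, 2026.
Occurrences #7 through #25: 19 in total.

19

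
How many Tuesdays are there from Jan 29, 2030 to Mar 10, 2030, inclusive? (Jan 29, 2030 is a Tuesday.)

Jan 29, 2030 is a Tuesday; the first Tuesday on or after it is Jan 29, 2030.
From Jan 29, 2030 to Mar 10, 2030: 2 + 28 + 10 = 40 days (rest of Jan, Feb, Mar).
40 ÷ 7 = 5 full weeks with remainder 5, so 5 more Tuesdays after the first → 6.

6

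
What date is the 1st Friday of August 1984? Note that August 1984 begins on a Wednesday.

August 1984 begins on a Wednesday, so the first Friday is August 3 (2 days later).

3 August 1984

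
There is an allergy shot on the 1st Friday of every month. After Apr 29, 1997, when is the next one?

Apr 1997 starts on a Tuesday, so its 1st Friday is Apr 4, 1997 (3 days in).
That is not after Apr 29, 1997, so look at May 1997.
May 1997 starts on a Thursday, so its 1st Friday is May 2, 1997 (1 day in).

May 2, 1997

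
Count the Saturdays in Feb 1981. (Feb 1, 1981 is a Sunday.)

4

Feb 1, 1981 is a Sunday; the first Saturday on or after it is Feb 7, 1981 (6 days later).
From Feb 7, 1981 to Feb 28, 1981 is 28 − 7 = 21 days.
21 ÷ 7 = 3 full weeks with remainder 0, so 3 more Saturdays after the first → 4.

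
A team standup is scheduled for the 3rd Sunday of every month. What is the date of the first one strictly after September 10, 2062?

September 2062 starts on a Friday; its first Sunday is the 3rd, so the 3rd Sunday is the 17th — September 17, 2062.
September 17, 2062 is after September 10, 2062, so that is the next one.

September 17, 2062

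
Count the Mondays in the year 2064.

January 1, 2064 is a Tuesday; the first Monday on or after it is January 7, 2064 (6 days later).
From January 7, 2064 to December 31, 2064: 24 + 29 + 31 + 30 + 31 + 30 + 31 + 31 + 30 + 31 + 30 + 31 = 359 days (rest of January, February, March, April, May, June, July, August, September, October, November, December).
359 ÷ 7 = 51 full weeks with remainder 2, so 51 more Mondays after the first → 52.

52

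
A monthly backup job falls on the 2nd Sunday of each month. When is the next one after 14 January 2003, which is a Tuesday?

January 2003 starts on a Wednesday; its first Sunday is the 5th, so the 2nd Sunday is the 12th — 12 January 2003.
That is not after 14 January 2003, so look at February 2003.
February 2003 starts on a Saturday; its first Sunday is the 2nd, so the 2nd Sunday is the 9th — 9 February 2003.

9 February 2003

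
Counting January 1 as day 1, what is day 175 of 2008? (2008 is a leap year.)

January has 31 days (175 − 31 = 144 remain).
February has 29 days (144 − 29 = 115 remain).
March has 31 days (115 − 31 = 84 remain).
April has 30 days (84 − 30 = 54 remain).
May has 31 days (54 − 31 = 23 remain).
23 into June → June 23.

23 June 2008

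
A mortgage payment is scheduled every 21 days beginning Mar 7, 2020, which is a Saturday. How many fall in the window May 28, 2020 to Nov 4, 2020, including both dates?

Occurrences land 21·i days after Mar 7, 2020 for i = 0, 1, 2, …
May 28, 2020 is 82 days after the start; 82 ÷ 21 = 3 remainder 19; since the remainder is 19, round up to i = 4. First occurrence in the window: #5 on May 30, 2020 (4×21 = 84 days in).
Nov 4, 2020 is 242 days after the start; 242 ÷ 21 = 11 remainder 11. Last occurrence in the window: #12 on Oct 24, 2020.
Occurrences #5 through #12: 8 in total.

8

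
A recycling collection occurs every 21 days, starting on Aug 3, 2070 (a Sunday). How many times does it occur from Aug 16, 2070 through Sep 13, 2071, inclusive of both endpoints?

19

Occurrences land 21·i days after Aug 3, 2070 for i = 0, 1, 2, …
Aug 16, 2070 is 13 days after the start; 13 ÷ 21 = 0 remainder 13; since the remainder is 13, round up to i = 1. First occurrence in the window: #2 on Aug 24, 2070 (1×21 = 21 days in).
Sep 13, 2071 is 406 days after the start; 406 ÷ 21 = 19 remainder 7. Last occurrence in the window: #20 on Sep 6, 2071.
Occurrences #2 through #20: 19 in total.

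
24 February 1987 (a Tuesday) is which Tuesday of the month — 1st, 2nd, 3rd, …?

Day 24 falls in week ⌈24/7⌉ of the month.
Days 1–7 hold the 1st Tuesday, 8–14 the 2nd, 15–21 the 3rd, 22–28 the 4th, 29–31 the 5th.
24 is in the range for the 4th.

4th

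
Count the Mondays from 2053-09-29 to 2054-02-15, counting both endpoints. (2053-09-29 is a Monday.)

2053-09-29 is a Monday; the first Monday on or after it is 2053-09-29.
From 2053-09-29 to 2054-02-15: 1 + 31 + 30 + 31 + 31 + 15 = 139 days (rest of September, October, November, December, January, February).
139 ÷ 7 = 19 full weeks with remainder 6, so 19 more Mondays after the first → 20.

20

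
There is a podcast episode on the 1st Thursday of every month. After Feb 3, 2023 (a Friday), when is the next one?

Feb 2023 starts on a Wednesday, so its 1st Thursday is Feb 2, 2023 (1 day in).
That is not after Feb 3, 2023, so look at Mar 2023.
Mar 2023 starts on a Wednesday, so its 1st Thursday is Mar 2, 2023 (1 day in).

Mar 2, 2023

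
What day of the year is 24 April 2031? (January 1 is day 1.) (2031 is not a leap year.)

114

Days in months before April: 31 + 28 + 31 = 90.
Plus 24 days into April → day 114.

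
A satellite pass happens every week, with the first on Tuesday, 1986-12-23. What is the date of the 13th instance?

The 13th occurrence is 12 intervals after the first: 12 × 7 = 84 days after 1986-12-23.
December has 31 days — 8 days to the end of December leaves 76.
January has 31 days (45 left).
February has 28 days (17 left).
17 days into March → 1987-03-17.

1987-03-17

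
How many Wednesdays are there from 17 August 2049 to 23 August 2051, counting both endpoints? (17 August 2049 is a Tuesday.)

106

17 August 2049 is a Tuesday; the first Wednesday on or after it is 18 August 2049 (1 day later).
From 18 August 2049 to 23 August 2051: 135 + 365 + 235 = 735 days (rest of 2049, 2050, to 23 August 2051 in 2051).
735 ÷ 7 = 105 full weeks with remainder 0, so 105 more Wednesdays after the first → 106.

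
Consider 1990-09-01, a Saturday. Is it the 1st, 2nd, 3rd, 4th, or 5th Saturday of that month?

1st

Day 1 falls in week ⌈1/7⌉ of the month.
Days 1–7 hold the 1st Saturday, 8–14 the 2nd, 15–21 the 3rd, 22–28 the 4th, 29–31 the 5th.
1 is in the range for the 1st.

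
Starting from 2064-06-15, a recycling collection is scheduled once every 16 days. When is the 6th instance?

2064-09-03

The 6th occurrence is 5 intervals after the first: 5 × 16 = 80 days after 2064-06-15.
June has 30 days — 15 days to the end of June leaves 65.
July has 31 days (34 left).
August has 31 days (3 left).
3 days into September → 2064-09-03.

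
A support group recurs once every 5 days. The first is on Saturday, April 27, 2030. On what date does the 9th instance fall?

June 6, 2030

The 9th occurrence is 8 intervals after the first: 8 × 5 = 40 days after April 27, 2030.
April has 30 days — 3 days to the end of April leaves 37.
May has 31 days (6 left).
6 days into June → June 6, 2030.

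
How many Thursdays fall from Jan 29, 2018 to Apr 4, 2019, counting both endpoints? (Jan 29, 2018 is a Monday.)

Jan 29, 2018 is a Monday; the first Thursday on or after it is Feb 1, 2018 (3 days later).
From Feb 1, 2018 to Apr 4, 2019: 333 + 94 = 427 days (rest of 2018, to Apr 4, 2019 in 2019).
427 ÷ 7 = 61 full weeks with remainder 0, so 61 more Thursdays after the first → 62.

62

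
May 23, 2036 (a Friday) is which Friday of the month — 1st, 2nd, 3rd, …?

4th

Day 23 falls in week ⌈23/7⌉ of the month.
Days 1–7 hold the 1st Friday, 8–14 the 2nd, 15–21 the 3rd, 22–28 the 4th, 29–31 the 5th.
23 is in the range for the 4th.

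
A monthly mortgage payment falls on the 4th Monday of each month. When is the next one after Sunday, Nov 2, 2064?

Nov 24, 2064

Nov 2064 starts on a Saturday; its first Monday is the 3rd, so the 4th Monday is the 24th — Nov 24, 2064.
Nov 24, 2064 is after Nov 2, 2064, so that is the next one.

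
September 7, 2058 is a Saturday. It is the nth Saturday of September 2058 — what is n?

Day 7 falls in week ⌈7/7⌉ of the month.
Days 1–7 hold the 1st Saturday, 8–14 the 2nd, 15–21 the 3rd, 22–28 the 4th, 29–31 the 5th.
7 is in the range for the 1st.

1st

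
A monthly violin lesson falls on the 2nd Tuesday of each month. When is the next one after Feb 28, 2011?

Feb 2011 starts on a Tuesday; its first Tuesday is the 1st, so the 2nd Tuesday is the 8th — Feb 8, 2011.
That is not after Feb 28, 2011, so look at Mar 2011.
Mar 2011 starts on a Tuesday; its first Tuesday is the 1st, so the 2nd Tuesday is the 8th — Mar 8, 2011.

Mar 8, 2011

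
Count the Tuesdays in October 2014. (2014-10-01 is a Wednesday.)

4

2014-10-01 is a Wednesday; the first Tuesday on or after it is 2014-10-07 (6 days later).
From 2014-10-07 to 2014-10-31 is 31 − 7 = 24 days.
24 ÷ 7 = 3 full weeks with remainder 3, so 3 more Tuesdays after the first → 4.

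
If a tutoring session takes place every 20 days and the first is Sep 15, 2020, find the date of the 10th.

The 10th occurrence is 9 intervals after the first: 9 × 20 = 180 days after Sep 15, 2020.
Sep has 30 days — 15 days to the end of Sep leaves 165.
Oct has 31 days (134 left).
Nov has 30 days (104 left).
Dec has 31 days (73 left).
Jan has 31 days (42 left).
Feb has 28 days (14 left).
14 days into Mar → Mar 14, 2021.

Mar 14, 2021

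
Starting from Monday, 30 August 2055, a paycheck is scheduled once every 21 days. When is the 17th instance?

The 17th occurrence is 16 intervals after the first: 16 × 21 = 336 days after 30 August 2055.
August has 31 days — 1 day to the end of August leaves 335.
September has 30 days (305 left).
October has 31 days (274 left).
November has 30 days (244 left).
December has 31 days (213 left).
January has 31 days (182 left).
February has 29 days (153 left).
March has 31 days (122 left).
April has 30 days (92 left).
May has 31 days (61 left).
June has 30 days (31 left).
31 days into July → 31 July 2056.

31 July 2056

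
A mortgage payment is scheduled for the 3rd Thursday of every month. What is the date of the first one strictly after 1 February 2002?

21 February 2002

February 2002 starts on a Friday; its first Thursday is the 7th, so the 3rd Thursday is the 21st — 21 February 2002.
21 February 2002 is after 1 February 2002, so that is the next one.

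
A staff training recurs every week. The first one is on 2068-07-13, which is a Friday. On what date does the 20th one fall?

The 20th occurrence is 19 intervals after the first: 19 × 7 = 133 days after 2068-07-13.
July has 31 days — 18 days to the end of July leaves 115.
August has 31 days (84 left).
September has 30 days (54 left).
October has 31 days (23 left).
23 days into November → 2068-11-23.

2068-11-23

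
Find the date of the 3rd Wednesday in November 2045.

The first Wednesday of November 2045 is November 1.
The 3rd Wednesday is 2 weeks later: 1 + 14 = 15.

November 15, 2045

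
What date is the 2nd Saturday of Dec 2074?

The first Saturday of Dec 2074 is Dec 1.
The 2nd Saturday is 1 weeks later: 1 + 7 = 8.

Dec 8, 2074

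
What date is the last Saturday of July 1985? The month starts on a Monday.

1985-07-27

July 1985 begins on a Monday, so the first Saturday is July 6 (5 days later).
July 1985 has 31 days. Adding weeks: 6, 13, 20, 27 — the last one ≤ 31 is the 27th.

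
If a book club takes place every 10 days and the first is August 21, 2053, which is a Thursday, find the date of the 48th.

December 4, 2054

The 48th occurrence is 47 intervals after the first: 47 × 10 = 470 days after August 21, 2053.
August has 31 days — 10 days to the end of August leaves 460.
From end of August to end of 2053 is 122 days (338 left).
January has 31 days (307 left).
February has 28 days (279 left).
March has 31 days (248 left).
April has 30 days (218 left).
May has 31 days (187 left).
June has 30 days (157 left).
July has 31 days (126 left).
August has 31 days (95 left).
September has 30 days (65 left).
October has 31 days (34 left).
November has 30 days (4 left).
4 days into December → December 4, 2054.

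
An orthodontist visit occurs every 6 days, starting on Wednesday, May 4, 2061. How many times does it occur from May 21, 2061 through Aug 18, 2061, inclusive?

Occurrences land 6·i days after May 4, 2061 for i = 0, 1, 2, …
May 21, 2061 is 17 days after the start; 17 ÷ 6 = 2 remainder 5; since the remainder is 5, round up to i = 3. First occurrence in the window: #4 on May 22, 2061 (3×6 = 18 days in).
Aug 18, 2061 is 106 days after the start; 106 ÷ 6 = 17 remainder 4. Last occurrence in the window: #18 on Aug 14, 2061.
Occurrences #4 through #18: 15 in total.

15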